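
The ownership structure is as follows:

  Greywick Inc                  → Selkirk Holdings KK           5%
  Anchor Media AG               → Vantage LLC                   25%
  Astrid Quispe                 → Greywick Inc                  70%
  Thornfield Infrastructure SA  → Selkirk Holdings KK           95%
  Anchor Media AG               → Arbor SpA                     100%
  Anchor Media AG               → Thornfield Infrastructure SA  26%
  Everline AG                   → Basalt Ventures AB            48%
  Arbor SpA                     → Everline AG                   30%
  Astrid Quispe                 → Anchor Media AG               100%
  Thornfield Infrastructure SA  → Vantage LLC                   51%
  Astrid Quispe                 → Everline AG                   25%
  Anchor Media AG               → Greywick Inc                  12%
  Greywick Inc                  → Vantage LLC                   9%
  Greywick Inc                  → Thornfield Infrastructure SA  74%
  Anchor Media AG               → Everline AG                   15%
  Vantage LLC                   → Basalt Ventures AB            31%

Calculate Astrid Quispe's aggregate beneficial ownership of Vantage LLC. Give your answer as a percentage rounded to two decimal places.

76.59%

Astrid reaches Vantage along 6 paths.
Via Anchor → Thornfield: 100% × 26% × 51% = 13.26%.
Via Anchor → Greywick → Thornfield: 100% × 12% × 74% × 51% = 4.5288%.
Via Greywick → Thornfield: 70% × 74% × 51% = 26.418%.
Via Anchor: 100% × 25% = 25%.
Via Anchor → Greywick: 100% × 12% × 9% = 1.08%.
Via Greywick: 70% × 9% = 6.3%.
Total: 13.26% + 4.5288% + 26.418% + 25% + 1.08% + 6.3% = 76.5868%.
Rounded: 76.59%.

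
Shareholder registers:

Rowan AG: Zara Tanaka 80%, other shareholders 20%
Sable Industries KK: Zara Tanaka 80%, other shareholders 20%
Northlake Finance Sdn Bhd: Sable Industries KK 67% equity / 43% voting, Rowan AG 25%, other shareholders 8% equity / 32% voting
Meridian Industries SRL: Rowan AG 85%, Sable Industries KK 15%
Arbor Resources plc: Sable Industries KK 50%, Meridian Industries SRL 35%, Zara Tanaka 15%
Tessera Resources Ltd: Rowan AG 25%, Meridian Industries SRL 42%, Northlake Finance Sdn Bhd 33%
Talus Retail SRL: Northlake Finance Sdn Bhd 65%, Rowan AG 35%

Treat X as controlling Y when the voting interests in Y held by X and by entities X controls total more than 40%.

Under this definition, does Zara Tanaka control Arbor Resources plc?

Zara holds 80% of Sable, so Zara controls Sable.
Zara holds 80% of Rowan, so Zara controls Rowan.
Rowan and Sable together hold 85% + 15% = 100% of Meridian, so Zara controls Meridian.
Sable and Meridian and Zara together hold 50% + 35% + 15% = 100% of Arbor, so Zara controls Arbor.

Yes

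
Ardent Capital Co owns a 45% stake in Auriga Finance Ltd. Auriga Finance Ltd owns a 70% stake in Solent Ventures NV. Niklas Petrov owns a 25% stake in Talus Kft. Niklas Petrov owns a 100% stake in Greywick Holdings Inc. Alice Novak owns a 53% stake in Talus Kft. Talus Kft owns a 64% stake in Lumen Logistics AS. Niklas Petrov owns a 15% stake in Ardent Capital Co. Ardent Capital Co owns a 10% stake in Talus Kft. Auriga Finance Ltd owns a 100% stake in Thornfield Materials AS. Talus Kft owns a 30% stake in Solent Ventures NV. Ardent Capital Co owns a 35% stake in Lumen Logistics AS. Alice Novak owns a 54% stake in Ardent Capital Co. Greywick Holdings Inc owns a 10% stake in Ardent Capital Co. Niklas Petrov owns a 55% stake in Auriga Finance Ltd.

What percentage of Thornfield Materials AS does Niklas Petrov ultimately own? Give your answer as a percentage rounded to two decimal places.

Niklas reaches Thornfield along 3 paths.
Via Ardent → Auriga: 15% × 45% × 100% = 6.75%.
Via Greywick → Ardent → Auriga: 100% × 10% × 45% × 100% = 4.5%.
Via Auriga: 55% × 100% = 55%.
Total: 6.75% + 4.5% + 55% = 66.25%.

66.25%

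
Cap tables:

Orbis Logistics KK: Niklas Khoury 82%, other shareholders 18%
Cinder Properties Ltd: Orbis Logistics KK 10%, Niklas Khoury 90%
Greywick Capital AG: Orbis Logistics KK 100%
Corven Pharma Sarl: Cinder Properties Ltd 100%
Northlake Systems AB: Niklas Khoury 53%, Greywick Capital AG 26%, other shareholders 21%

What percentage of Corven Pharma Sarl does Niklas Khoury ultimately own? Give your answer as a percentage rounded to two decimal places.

Niklas reaches Corven along 2 paths.
Via Orbis → Cinder: 82% × 10% × 100% = 8.2%.
Via Cinder: 90% × 100% = 90%.
Total: 8.2% + 90% = 98.2%.
Rounded: 98.20%.

98.20%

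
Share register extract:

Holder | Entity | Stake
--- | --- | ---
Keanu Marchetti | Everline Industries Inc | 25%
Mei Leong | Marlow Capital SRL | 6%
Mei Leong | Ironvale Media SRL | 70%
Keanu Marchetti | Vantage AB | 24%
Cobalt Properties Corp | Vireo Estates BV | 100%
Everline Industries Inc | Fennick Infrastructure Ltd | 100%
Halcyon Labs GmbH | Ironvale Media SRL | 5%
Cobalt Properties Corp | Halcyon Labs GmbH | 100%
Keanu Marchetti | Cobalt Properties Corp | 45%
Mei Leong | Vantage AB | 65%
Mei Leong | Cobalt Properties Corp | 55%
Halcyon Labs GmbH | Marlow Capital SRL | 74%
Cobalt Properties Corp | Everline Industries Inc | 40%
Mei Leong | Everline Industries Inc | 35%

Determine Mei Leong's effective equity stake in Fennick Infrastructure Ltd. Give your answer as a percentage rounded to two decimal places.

57.00%

Mei reaches Fennick along 2 paths.
Via Everline: 35% × 100% = 35%.
Via Cobalt → Everline: 55% × 40% × 100% = 22%.
Total: 35% + 22% = 57%.
Rounded: 57.00%.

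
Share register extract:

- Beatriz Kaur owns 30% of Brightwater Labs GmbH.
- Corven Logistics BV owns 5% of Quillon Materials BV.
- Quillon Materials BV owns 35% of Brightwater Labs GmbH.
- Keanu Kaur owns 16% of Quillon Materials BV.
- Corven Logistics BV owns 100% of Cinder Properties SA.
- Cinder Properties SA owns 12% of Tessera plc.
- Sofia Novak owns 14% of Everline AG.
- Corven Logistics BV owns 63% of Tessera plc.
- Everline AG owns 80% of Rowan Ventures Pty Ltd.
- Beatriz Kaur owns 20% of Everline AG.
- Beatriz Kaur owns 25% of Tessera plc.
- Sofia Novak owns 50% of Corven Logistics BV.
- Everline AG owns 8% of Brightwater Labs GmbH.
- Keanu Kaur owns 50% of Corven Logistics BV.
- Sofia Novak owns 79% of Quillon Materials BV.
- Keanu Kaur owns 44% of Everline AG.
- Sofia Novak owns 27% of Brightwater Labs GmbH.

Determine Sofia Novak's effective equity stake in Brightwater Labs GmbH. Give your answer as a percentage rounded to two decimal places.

Sofia reaches Brightwater along 4 paths.
Direct stake: 27% = 27%.
Via Quillon: 79% × 35% = 27.65%.
Via Corven → Quillon: 50% × 5% × 35% = 0.875%.
Via Everline: 14% × 8% = 1.12%.
Total: 27% + 27.65% + 0.875% + 1.12% = 56.645%.
Rounded: 56.65%.

56.65%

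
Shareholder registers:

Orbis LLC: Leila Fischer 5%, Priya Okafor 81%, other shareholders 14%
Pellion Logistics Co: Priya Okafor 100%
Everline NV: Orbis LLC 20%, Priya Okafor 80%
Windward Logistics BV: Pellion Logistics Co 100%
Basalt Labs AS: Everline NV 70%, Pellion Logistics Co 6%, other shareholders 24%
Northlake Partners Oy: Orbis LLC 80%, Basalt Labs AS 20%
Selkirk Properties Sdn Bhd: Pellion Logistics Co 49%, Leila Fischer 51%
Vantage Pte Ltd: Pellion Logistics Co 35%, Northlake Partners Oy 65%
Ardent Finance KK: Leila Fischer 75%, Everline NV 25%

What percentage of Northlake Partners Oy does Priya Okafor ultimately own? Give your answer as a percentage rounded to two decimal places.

Priya reaches Northlake along 4 paths.
Via Orbis: 81% × 80% = 64.8%.
Via Orbis → Everline → Basalt: 81% × 20% × 70% × 20% = 2.268%.
Via Everline → Basalt: 80% × 70% × 20% = 11.2%.
Via Pellion → Basalt: 100% × 6% × 20% = 1.2%.
Total: 64.8% + 2.268% + 11.2% + 1.2% = 79.468%.
Rounded: 79.47%.

79.47%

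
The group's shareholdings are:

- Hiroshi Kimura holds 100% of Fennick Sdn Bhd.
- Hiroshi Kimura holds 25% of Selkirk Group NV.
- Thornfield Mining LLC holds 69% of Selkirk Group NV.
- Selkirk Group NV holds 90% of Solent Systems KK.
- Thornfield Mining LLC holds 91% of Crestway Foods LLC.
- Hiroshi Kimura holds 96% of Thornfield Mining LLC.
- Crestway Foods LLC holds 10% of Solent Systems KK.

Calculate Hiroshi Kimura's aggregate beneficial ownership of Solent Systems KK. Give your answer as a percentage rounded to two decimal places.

Hiroshi reaches Solent along 3 paths.
Via Thornfield → Crestway: 96% × 91% × 10% = 8.736%.
Via Selkirk: 25% × 90% = 22.5%.
Via Thornfield → Selkirk: 96% × 69% × 90% = 59.616%.
Total: 8.736% + 22.5% + 59.616% = 90.852%.
Rounded: 90.85%.

90.85%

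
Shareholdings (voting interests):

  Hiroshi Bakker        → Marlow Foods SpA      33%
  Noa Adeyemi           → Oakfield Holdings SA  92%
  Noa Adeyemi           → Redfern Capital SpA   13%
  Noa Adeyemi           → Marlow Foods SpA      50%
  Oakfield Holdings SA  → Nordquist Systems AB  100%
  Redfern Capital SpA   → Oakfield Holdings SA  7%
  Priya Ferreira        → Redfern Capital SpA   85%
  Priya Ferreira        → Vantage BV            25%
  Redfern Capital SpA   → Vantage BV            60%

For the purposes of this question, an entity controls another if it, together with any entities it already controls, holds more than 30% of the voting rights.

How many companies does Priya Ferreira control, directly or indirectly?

2

Priya holds 85% of Redfern, so Priya controls Redfern.
Priya and Redfern together hold 25% + 60% = 85% of Vantage, so Priya controls Vantage.
No other company's threshold is met.
Priya controls 2 companies.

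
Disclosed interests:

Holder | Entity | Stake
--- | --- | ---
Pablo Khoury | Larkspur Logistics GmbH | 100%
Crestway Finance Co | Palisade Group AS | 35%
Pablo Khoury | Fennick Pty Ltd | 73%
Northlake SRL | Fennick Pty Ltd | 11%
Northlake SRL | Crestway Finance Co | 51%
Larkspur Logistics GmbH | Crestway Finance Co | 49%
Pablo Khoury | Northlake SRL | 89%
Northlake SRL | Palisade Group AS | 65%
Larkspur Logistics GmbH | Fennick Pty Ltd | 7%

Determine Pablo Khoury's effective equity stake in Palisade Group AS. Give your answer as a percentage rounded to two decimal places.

90.89%

Pablo reaches Palisade along 3 paths.
Via Northlake: 89% × 65% = 57.85%.
Via Northlake → Crestway: 89% × 51% × 35% = 15.8865%.
Via Larkspur → Crestway: 100% × 49% × 35% = 17.15%.
Total: 57.85% + 15.8865% + 17.15% = 90.8865%.
Rounded: 90.89%.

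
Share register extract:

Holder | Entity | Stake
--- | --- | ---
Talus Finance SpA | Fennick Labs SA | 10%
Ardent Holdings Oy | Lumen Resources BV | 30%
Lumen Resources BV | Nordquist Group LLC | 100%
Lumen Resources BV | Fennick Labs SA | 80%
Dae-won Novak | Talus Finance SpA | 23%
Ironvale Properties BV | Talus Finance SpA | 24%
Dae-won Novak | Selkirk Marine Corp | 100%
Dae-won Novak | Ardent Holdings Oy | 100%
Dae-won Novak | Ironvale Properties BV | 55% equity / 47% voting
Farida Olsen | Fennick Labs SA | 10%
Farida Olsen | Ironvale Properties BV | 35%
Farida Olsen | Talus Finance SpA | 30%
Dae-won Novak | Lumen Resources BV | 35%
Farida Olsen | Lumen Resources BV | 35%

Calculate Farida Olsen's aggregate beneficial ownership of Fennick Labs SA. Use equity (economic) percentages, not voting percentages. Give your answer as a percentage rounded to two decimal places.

Farida reaches Fennick along 4 paths.
Via Talus: 30% × 10% = 3%.
Via Ironvale → Talus: 35% × 24% × 10% = 0.84%.
Via Lumen: 35% × 80% = 28%.
Direct stake: 10% = 10%.
Total: 3% + 0.84% + 28% + 10% = 41.84%.

41.84%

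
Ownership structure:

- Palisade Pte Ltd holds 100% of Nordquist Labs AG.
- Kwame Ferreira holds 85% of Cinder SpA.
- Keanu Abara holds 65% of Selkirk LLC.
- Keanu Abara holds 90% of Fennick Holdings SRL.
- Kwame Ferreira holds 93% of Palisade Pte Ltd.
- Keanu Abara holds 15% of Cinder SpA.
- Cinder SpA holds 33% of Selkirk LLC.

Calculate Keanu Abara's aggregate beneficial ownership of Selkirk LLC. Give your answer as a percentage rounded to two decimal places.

Keanu reaches Selkirk along 2 paths.
Direct stake: 65% = 65%.
Via Cinder: 15% × 33% = 4.95%.
Total: 65% + 4.95% = 69.95%.

69.95%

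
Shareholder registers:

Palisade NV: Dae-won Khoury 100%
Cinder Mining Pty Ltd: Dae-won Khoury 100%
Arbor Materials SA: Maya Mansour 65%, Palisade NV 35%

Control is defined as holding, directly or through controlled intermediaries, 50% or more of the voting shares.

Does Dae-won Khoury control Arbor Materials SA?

No

Dae-won holds 100% of Palisade, so Dae-won controls Palisade.
Dae-won holds 100% of Cinder, so Dae-won controls Cinder.
In Arbor, Dae-won's side holds only 35%, not ≥ 50%.
So Dae-won does not control Arbor.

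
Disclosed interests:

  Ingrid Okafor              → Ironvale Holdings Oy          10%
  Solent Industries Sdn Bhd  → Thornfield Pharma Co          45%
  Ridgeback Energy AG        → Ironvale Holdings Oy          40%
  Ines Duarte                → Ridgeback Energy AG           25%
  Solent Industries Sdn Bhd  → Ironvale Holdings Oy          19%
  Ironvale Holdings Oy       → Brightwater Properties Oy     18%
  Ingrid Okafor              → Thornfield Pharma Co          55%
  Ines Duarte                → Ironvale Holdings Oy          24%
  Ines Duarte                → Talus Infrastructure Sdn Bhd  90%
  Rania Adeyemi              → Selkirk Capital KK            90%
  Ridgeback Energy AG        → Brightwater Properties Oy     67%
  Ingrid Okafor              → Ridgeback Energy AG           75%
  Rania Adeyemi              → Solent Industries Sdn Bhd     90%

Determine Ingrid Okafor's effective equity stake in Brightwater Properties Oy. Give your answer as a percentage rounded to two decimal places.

57.45%

Ingrid reaches Brightwater along 3 paths.
Via Ironvale: 10% × 18% = 1.8%.
Via Ridgeback → Ironvale: 75% × 40% × 18% = 5.4%.
Via Ridgeback: 75% × 67% = 50.25%.
Total: 1.8% + 5.4% + 50.25% = 57.45%.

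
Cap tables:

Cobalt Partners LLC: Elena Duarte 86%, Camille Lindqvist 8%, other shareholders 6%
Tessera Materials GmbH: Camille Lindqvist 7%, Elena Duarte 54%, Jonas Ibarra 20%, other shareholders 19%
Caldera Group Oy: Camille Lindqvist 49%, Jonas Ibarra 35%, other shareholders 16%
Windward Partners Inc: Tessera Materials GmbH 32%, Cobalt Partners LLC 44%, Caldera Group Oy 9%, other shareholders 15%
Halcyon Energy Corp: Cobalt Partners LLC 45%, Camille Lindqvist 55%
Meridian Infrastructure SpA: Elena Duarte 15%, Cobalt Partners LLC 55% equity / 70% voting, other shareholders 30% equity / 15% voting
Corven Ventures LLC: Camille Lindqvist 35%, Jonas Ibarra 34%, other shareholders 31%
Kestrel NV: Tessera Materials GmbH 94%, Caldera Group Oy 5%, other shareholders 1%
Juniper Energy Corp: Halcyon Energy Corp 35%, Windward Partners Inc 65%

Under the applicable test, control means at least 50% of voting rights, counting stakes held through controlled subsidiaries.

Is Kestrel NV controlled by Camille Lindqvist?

Camille holds 55% of Halcyon, so Camille controls Halcyon.
Neither Camille nor any entity Camille controls holds any voting interest in Kestrel.
So Camille does not control Kestrel.

No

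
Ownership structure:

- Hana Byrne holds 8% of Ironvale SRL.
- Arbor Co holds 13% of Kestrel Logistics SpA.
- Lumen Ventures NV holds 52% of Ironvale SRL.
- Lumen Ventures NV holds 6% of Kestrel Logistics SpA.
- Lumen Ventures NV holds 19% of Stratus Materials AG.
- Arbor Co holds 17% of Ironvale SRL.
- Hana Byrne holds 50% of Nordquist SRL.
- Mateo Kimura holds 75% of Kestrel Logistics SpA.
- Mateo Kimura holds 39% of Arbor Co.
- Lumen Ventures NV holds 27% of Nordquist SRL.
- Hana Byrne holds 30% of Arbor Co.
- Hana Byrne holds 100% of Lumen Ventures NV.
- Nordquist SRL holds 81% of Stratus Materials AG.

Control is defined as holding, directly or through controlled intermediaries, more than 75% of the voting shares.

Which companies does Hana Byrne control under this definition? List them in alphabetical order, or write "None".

Lumen Ventures NV, Nordquist SRL, Stratus Materials AG

Hana holds 100% of Lumen, so Hana controls Lumen.
Hana and Lumen together hold 50% + 27% = 77% of Nordquist, so Hana controls Nordquist.
Lumen and Nordquist together hold 19% + 81% = 100% of Stratus, so Hana controls Stratus.
No other company's threshold is met.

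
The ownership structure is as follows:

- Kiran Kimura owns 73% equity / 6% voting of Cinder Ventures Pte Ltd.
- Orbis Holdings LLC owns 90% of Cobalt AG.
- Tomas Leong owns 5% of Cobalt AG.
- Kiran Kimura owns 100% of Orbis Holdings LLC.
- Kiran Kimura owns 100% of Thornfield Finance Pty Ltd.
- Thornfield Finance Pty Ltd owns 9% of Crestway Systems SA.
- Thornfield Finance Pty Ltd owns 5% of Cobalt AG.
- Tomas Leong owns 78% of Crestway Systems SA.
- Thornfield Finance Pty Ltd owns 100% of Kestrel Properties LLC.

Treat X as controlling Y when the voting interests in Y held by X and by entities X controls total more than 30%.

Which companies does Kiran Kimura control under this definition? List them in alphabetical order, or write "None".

Cobalt AG, Kestrel Properties LLC, Orbis Holdings LLC, Thornfield Finance Pty Ltd

Kiran holds 100% of Thornfield, so Kiran controls Thornfield.
Kiran holds 100% of Orbis, so Kiran controls Orbis.
Orbis and Thornfield together hold 90% + 5% = 95% of Cobalt, so Kiran controls Cobalt.
Thornfield holds 100% of Kestrel, so Kiran controls Kestrel.
No other company's threshold is met.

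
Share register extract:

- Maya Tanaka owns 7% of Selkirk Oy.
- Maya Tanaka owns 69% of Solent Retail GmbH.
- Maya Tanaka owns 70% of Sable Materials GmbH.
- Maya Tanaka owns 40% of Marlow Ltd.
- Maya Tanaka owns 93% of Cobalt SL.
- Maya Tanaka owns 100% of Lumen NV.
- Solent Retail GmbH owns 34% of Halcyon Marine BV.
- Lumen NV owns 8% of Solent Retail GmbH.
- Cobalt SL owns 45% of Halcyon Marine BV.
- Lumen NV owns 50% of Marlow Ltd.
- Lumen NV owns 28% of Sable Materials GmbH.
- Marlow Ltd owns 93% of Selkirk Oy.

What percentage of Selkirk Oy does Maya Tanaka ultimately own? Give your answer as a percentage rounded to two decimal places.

90.70%

Maya reaches Selkirk along 3 paths.
Direct stake: 7% = 7%.
Via Marlow: 40% × 93% = 37.2%.
Via Lumen → Marlow: 100% × 50% × 93% = 46.5%.
Total: 7% + 37.2% + 46.5% = 90.7%.
Rounded: 90.70%.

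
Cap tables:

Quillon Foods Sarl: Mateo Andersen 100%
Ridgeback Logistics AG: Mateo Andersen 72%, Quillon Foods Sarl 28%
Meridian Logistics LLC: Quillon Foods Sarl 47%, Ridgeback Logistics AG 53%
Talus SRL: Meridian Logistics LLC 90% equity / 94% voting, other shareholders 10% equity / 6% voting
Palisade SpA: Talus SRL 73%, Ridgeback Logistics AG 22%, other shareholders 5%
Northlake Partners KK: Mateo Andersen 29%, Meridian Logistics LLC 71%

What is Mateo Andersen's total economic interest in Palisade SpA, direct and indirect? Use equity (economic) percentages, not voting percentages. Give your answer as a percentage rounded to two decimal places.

87.70%

Mateo reaches Palisade along 5 paths.
Via Quillon → Meridian → Talus: 100% × 47% × 90% × 73% = 30.879%.
Via Ridgeback → Meridian → Talus: 72% × 53% × 90% × 73% = 25.07112%.
Via Quillon → Ridgeback → Meridian → Talus: 100% × 28% × 53% × 90% × 73% = 9.74988%.
Via Ridgeback: 72% × 22% = 15.84%.
Via Quillon → Ridgeback: 100% × 28% × 22% = 6.16%.
Total: 30.879% + 25.07112% + 9.74988% + 15.84% + 6.16% = 87.7%.
Rounded: 87.70%.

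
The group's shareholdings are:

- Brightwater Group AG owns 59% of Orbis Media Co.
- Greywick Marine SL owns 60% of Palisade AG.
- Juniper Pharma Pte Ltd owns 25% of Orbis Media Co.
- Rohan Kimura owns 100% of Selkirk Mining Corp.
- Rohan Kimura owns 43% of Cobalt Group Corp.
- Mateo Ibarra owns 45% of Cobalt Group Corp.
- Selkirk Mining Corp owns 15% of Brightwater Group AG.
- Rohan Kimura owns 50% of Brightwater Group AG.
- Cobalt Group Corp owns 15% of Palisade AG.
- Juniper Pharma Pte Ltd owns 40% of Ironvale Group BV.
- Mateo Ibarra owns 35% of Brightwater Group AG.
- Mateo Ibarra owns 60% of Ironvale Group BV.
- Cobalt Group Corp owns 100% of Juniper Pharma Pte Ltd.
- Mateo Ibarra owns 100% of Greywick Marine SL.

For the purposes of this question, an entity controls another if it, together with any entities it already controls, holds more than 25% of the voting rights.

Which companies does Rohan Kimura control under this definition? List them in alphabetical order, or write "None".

Brightwater Group AG, Cobalt Group Corp, Ironvale Group BV, Juniper Pharma Pte Ltd, Orbis Media Co, Selkirk Mining Corp

Rohan holds 43% of Cobalt, so Rohan controls Cobalt.
Rohan holds 100% of Selkirk, so Rohan controls Selkirk.
Cobalt holds 100% of Juniper, so Rohan controls Juniper.
Rohan and Selkirk together hold 50% + 15% = 65% of Brightwater, so Rohan controls Brightwater.
Juniper holds 40% of Ironvale, so Rohan controls Ironvale.
Brightwater and Juniper together hold 59% + 25% = 84% of Orbis, so Rohan controls Orbis.
No other company's threshold is met.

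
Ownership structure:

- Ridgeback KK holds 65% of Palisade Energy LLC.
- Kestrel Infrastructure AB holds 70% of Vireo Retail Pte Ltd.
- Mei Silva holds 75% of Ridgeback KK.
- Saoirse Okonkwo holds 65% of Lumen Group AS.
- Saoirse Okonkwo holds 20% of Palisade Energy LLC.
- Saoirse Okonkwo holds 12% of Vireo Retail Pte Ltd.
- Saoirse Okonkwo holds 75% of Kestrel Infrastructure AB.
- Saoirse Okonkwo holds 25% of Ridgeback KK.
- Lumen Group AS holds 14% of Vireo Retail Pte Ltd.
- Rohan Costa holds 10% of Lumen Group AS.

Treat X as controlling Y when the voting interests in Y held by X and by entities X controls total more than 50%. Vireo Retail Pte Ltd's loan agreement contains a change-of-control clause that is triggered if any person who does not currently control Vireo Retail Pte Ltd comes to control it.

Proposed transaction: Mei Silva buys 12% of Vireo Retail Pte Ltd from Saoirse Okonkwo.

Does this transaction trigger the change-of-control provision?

The purchase adds only to Mei's holdings (Saoirse's stake shrinks), so Mei is the only person who could newly come to control Vireo.
Mei holds 75% of Ridgeback, so Mei controls Ridgeback.
Ridgeback holds 65% of Palisade, so Mei controls Palisade.
Neither Mei nor any entity Mei controls holds any voting interest in Vireo.
So before the transaction, Mei does not control Vireo.
After the purchase, Mei holds 12% of Vireo directly, and Saoirse's stake falls to 0%.
After the transaction, Mei's side holds 12% of Vireo, not > 50%, so Mei still does not control Vireo.
No new person acquires control, so the clause is not triggered.

No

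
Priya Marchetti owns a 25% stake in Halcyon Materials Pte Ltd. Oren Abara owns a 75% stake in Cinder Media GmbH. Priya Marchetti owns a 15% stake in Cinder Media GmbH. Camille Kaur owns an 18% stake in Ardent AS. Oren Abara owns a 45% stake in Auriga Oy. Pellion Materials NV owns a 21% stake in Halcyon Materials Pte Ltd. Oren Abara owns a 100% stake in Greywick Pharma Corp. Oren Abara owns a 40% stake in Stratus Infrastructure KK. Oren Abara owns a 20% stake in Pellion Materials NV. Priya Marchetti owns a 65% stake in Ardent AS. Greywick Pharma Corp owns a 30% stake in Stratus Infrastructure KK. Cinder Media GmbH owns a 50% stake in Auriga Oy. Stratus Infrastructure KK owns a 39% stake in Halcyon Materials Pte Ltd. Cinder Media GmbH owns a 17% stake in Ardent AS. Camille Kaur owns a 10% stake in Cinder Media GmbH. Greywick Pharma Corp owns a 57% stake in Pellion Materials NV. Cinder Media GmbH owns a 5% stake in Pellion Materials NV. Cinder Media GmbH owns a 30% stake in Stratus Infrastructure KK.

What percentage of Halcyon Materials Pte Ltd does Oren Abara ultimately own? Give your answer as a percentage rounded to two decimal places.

Oren reaches Halcyon along 6 paths.
Via Stratus: 40% × 39% = 15.6%.
Via Greywick → Stratus: 100% × 30% × 39% = 11.7%.
Via Cinder → Stratus: 75% × 30% × 39% = 8.775%.
Via Cinder → Pellion: 75% × 5% × 21% = 0.7875%.
Via Pellion: 20% × 21% = 4.2%.
Via Greywick → Pellion: 100% × 57% × 21% = 11.97%.
Total: 15.6% + 11.7% + 8.775% + 0.7875% + 4.2% + 11.97% = 53.0325%.
Rounded: 53.03%.

53.03%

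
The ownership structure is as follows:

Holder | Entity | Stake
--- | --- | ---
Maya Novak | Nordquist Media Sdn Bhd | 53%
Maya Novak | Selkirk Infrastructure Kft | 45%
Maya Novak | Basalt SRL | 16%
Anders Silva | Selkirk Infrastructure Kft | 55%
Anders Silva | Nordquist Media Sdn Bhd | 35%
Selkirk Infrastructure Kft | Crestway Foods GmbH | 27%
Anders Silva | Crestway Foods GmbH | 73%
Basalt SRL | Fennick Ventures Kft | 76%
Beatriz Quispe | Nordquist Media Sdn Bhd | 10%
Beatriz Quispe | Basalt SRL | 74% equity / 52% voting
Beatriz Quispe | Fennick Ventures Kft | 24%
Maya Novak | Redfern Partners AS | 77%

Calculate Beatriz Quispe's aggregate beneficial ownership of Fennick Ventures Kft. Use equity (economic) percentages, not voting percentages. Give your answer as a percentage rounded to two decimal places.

Beatriz reaches Fennick along 2 paths.
Direct stake: 24% = 24%.
Via Basalt: 74% × 76% = 56.24%.
Total: 24% + 56.24% = 80.24%.

80.24%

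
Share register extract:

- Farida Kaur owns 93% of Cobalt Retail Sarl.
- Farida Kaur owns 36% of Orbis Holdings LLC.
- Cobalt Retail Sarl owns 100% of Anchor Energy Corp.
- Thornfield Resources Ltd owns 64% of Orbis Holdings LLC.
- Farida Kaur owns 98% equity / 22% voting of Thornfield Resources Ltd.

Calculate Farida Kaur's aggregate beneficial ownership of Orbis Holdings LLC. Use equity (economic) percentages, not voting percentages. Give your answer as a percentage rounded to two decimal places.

Farida reaches Orbis along 2 paths.
Direct stake: 36% = 36%.
Via Thornfield: 98% × 64% = 62.72%.
Total: 36% + 62.72% = 98.72%.

98.72%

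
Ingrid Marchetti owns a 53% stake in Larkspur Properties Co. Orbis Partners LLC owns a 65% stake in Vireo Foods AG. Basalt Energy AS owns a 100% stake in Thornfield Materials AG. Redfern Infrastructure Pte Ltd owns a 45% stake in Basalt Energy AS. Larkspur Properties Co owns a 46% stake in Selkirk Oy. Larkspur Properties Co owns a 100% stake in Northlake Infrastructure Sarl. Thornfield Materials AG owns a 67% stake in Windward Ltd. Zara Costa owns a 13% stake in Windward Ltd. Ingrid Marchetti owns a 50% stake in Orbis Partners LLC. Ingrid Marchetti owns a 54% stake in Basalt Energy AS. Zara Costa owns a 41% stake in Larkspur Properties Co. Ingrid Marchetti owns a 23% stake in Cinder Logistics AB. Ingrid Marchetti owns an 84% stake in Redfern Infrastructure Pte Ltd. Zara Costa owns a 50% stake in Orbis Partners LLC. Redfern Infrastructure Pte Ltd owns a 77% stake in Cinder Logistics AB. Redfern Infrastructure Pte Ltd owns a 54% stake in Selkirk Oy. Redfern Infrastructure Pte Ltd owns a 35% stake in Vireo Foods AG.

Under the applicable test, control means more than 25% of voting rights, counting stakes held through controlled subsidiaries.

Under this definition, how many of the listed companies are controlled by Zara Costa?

Zara holds 50% of Orbis, so Zara controls Orbis.
Zara holds 41% of Larkspur, so Zara controls Larkspur.
Larkspur holds 100% of Northlake, so Zara controls Northlake.
Larkspur holds 46% of Selkirk, so Zara controls Selkirk.
Orbis holds 65% of Vireo, so Zara controls Vireo.
No other company's threshold is met.
Zara controls 5 companies.

5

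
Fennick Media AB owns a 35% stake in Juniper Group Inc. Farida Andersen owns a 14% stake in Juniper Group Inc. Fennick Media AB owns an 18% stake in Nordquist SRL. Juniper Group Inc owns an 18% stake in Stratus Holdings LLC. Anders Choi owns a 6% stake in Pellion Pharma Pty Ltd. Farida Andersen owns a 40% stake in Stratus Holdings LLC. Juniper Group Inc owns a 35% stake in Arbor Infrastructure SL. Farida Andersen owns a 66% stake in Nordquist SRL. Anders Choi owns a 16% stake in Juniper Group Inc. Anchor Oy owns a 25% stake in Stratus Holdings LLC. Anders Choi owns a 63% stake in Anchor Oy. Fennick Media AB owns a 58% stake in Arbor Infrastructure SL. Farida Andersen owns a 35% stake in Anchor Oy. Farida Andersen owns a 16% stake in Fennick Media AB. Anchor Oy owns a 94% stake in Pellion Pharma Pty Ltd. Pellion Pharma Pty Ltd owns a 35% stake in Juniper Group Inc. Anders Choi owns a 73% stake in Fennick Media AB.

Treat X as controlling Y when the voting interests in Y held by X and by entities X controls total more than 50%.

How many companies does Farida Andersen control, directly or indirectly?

1

Farida holds 66% of Nordquist, so Farida controls Nordquist.
No other company's threshold is met.
Farida controls 1 company.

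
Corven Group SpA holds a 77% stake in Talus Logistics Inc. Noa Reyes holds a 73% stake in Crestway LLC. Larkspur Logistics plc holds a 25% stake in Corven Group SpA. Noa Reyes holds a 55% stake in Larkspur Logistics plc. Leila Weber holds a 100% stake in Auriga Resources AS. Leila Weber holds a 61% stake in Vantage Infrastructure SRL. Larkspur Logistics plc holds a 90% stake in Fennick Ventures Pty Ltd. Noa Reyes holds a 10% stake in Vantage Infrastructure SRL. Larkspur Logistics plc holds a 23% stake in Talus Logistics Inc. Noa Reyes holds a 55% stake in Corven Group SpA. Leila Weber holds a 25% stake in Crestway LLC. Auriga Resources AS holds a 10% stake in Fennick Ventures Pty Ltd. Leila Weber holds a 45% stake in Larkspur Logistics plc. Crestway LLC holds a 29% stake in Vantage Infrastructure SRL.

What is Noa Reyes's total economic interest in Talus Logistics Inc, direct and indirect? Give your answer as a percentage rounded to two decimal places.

Noa reaches Talus along 3 paths.
Via Larkspur: 55% × 23% = 12.65%.
Via Larkspur → Corven: 55% × 25% × 77% = 10.5875%.
Via Corven: 55% × 77% = 42.35%.
Total: 12.65% + 10.5875% + 42.35% = 65.5875%.
Rounded: 65.59%.

65.59%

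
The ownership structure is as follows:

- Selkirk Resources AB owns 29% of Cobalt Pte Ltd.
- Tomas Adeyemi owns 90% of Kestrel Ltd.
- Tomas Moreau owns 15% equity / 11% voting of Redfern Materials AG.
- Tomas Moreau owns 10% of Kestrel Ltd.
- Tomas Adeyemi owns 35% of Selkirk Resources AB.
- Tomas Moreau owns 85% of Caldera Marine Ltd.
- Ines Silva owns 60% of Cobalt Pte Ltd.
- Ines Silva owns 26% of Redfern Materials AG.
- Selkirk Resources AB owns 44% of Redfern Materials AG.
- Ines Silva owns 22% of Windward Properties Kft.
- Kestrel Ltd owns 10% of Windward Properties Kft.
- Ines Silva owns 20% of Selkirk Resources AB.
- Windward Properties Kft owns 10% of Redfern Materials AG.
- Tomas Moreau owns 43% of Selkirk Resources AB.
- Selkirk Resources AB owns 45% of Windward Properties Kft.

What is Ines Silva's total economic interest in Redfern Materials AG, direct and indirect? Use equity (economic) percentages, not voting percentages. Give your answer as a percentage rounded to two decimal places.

37.90%

Ines reaches Redfern along 4 paths.
Via Windward: 22% × 10% = 2.2%.
Via Selkirk → Windward: 20% × 45% × 10% = 0.9%.
Via Selkirk: 20% × 44% = 8.8%.
Direct stake: 26% = 26%.
Total: 2.2% + 0.9% + 8.8% + 26% = 37.9%.
Rounded: 37.90%.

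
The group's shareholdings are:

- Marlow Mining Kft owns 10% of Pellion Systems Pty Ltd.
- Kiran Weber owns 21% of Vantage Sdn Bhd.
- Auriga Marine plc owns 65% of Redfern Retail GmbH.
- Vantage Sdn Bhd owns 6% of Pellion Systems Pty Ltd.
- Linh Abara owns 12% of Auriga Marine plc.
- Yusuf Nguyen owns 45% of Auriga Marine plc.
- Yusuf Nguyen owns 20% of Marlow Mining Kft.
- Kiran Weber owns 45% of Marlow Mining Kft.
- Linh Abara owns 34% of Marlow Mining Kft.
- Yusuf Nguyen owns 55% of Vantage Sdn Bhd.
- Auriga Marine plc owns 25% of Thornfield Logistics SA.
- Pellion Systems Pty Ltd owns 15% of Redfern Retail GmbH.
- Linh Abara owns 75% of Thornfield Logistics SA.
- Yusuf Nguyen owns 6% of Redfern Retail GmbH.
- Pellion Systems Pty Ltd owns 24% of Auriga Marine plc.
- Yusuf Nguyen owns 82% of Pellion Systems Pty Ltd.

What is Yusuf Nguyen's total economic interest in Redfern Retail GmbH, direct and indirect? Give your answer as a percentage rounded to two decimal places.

Yusuf reaches Redfern along 8 paths.
Via Vantage → Pellion → Auriga: 55% × 6% × 24% × 65% = 0.5148%.
Via Pellion → Auriga: 82% × 24% × 65% = 12.792%.
Via Marlow → Pellion → Auriga: 20% × 10% × 24% × 65% = 0.312%.
Via Auriga: 45% × 65% = 29.25%.
Direct stake: 6% = 6%.
Via Vantage → Pellion: 55% × 6% × 15% = 0.495%.
Via Pellion: 82% × 15% = 12.3%.
Via Marlow → Pellion: 20% × 10% × 15% = 0.3%.
Total: 0.5148% + 12.792% + 0.312% + 29.25% + 6% + 0.495% + 12.3% + 0.3% = 61.9638%.
Rounded: 61.96%.

61.96%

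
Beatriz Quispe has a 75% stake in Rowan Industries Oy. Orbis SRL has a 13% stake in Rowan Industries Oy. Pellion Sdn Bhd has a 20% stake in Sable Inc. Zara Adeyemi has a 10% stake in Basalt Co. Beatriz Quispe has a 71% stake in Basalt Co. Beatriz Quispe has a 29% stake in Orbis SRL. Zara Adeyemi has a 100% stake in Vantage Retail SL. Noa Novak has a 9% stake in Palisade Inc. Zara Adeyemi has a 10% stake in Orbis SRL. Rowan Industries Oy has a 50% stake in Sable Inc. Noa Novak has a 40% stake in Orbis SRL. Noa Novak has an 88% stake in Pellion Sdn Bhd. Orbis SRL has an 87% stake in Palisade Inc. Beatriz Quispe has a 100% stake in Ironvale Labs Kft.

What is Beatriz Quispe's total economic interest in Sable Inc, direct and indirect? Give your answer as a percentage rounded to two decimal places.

Beatriz reaches Sable along 2 paths.
Via Orbis → Rowan: 29% × 13% × 50% = 1.885%.
Via Rowan: 75% × 50% = 37.5%.
Total: 1.885% + 37.5% = 39.385%.
Rounded: 39.39%.

39.39%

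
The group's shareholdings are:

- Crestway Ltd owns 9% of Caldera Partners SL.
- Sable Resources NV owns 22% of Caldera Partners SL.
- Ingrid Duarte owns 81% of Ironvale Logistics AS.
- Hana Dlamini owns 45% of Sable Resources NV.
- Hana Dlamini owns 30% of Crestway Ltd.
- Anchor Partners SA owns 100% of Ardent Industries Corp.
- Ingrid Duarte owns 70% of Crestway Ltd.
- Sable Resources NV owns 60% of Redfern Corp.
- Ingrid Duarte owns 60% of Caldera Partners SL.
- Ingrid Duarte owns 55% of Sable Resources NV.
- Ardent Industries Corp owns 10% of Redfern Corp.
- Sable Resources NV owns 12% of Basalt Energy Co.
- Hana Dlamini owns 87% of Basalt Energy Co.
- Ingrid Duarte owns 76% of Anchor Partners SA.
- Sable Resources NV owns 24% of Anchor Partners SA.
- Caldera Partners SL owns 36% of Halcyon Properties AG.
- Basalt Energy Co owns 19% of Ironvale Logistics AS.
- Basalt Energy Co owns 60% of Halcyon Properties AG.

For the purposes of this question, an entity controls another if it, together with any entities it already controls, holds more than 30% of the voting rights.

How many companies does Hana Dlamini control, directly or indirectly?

Hana holds 45% of Sable, so Hana controls Sable.
Hana and Sable together hold 87% + 12% = 99% of Basalt, so Hana controls Basalt.
Basalt holds 60% of Halcyon, so Hana controls Halcyon.
Sable holds 60% of Redfern, so Hana controls Redfern.
No other company's threshold is met.
Hana controls 4 companies.

4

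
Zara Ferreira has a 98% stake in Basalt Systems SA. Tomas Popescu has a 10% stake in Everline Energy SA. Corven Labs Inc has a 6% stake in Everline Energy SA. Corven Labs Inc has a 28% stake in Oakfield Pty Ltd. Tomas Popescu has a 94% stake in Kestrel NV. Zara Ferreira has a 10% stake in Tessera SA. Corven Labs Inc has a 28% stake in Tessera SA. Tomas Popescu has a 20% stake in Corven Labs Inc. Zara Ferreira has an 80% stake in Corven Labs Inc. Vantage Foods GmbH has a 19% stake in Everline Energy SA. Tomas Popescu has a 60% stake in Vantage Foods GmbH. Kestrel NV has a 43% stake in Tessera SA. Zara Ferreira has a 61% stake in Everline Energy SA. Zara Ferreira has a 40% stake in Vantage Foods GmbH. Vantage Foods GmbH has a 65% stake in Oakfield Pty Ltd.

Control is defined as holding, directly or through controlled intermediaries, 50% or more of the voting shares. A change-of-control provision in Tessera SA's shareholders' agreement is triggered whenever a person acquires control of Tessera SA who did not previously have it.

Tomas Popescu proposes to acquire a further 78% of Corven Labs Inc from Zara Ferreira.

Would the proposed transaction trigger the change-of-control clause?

The purchase adds only to Tomas's holdings (Zara's stake shrinks), so Tomas is the only person who could newly come to control Tessera.
Tomas holds 60% of Vantage, so Tomas controls Vantage.
Tomas holds 94% of Kestrel, so Tomas controls Kestrel.
Vantage holds 65% of Oakfield, so Tomas controls Oakfield.
In Tessera, Tomas's side holds only 43%, not ≥ 50%.
So before the transaction, Tomas does not control Tessera.
After the purchase, Tomas's direct stake in Corven rises to 20% + 78% = 98%, and Zara's stake falls to 2%.
Tomas holds 98% of Corven, so Tomas controls Corven.
Kestrel and Corven together hold 43% + 28% = 71% of Tessera, so Tomas controls Tessera.
Tomas did not control Tessera before and does after, so the clause is triggered.

Yes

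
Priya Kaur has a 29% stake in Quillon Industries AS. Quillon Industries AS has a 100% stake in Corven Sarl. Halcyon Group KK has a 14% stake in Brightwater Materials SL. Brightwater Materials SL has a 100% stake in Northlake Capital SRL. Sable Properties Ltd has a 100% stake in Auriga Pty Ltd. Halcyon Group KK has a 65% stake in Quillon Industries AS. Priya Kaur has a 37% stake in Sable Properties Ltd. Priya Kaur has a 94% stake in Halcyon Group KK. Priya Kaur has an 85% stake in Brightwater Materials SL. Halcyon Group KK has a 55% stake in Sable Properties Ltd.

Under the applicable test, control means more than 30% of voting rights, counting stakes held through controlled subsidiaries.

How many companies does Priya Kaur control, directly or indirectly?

7

Priya holds 94% of Halcyon, so Priya controls Halcyon.
Priya and Halcyon together hold 37% + 55% = 92% of Sable, so Priya controls Sable.
Priya and Halcyon together hold 85% + 14% = 99% of Brightwater, so Priya controls Brightwater.
Halcyon and Priya together hold 65% + 29% = 94% of Quillon, so Priya controls Quillon.
Brightwater holds 100% of Northlake, so Priya controls Northlake.
Quillon holds 100% of Corven, so Priya controls Corven.
Sable holds 100% of Auriga, so Priya controls Auriga.
Priya controls 7 companies.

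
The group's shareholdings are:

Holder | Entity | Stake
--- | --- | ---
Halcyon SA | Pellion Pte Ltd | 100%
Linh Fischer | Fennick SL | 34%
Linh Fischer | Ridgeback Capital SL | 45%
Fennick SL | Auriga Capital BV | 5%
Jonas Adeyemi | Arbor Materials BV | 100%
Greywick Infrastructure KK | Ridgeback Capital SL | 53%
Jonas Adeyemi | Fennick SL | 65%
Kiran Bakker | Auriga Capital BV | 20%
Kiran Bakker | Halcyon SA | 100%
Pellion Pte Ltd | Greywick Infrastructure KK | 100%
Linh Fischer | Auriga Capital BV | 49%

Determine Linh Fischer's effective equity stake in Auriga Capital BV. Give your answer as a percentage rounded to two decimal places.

Linh reaches Auriga along 2 paths.
Direct stake: 49% = 49%.
Via Fennick: 34% × 5% = 1.7%.
Total: 49% + 1.7% = 50.7%.
Rounded: 50.70%.

50.70%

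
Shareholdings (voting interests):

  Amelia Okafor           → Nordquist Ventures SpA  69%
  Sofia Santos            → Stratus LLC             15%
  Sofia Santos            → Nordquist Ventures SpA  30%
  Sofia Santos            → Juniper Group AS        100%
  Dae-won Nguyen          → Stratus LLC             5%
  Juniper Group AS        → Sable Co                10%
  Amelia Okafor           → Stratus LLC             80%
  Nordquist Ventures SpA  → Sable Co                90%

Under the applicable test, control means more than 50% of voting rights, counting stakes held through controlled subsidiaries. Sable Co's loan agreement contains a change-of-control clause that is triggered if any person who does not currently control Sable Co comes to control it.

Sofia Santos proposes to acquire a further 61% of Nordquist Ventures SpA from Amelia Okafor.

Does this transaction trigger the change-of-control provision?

Yes

The purchase adds only to Sofia's holdings (Amelia's stake shrinks), so Sofia is the only person who could newly come to control Sable.
Sofia holds 100% of Juniper, so Sofia controls Juniper.
In Sable, Sofia's side holds only 10%, not > 50%.
So before the transaction, Sofia does not control Sable.
After the purchase, Sofia's direct stake in Nordquist rises to 30% + 61% = 91%, and Amelia's stake falls to 8%.
Sofia holds 91% of Nordquist, so Sofia controls Nordquist.
Nordquist and Juniper together hold 90% + 10% = 100% of Sable, so Sofia controls Sable.
Sofia did not control Sable before and does after, so the clause is triggered.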